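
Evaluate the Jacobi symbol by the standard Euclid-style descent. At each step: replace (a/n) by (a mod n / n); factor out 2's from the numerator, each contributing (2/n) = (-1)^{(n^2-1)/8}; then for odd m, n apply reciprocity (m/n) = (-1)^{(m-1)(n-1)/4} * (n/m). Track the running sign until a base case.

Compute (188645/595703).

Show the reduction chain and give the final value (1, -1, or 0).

-1

flip (188645/595703) -> (595703/188645): both odd, 188645 mod 4 = 1, 595703 mod 4 = 3, so the flip contributes +1; sign now +1
(595703/188645): 595703 mod 188645 = 29768, so (595703/188645) = (29768/188645)
factor out 2^3: 29768 = 2^3·3721; with 188645 mod 8 = 5, (2/188645) = -1; sign now -1; continue with (3721/188645)
flip (3721/188645) -> (188645/3721): both odd, 3721 mod 4 = 1, 188645 mod 4 = 1, so the flip contributes +1; sign now -1
(188645/3721): 188645 mod 3721 = 2595, so (188645/3721) = (2595/3721)
flip (2595/3721) -> (3721/2595): both odd, 2595 mod 4 = 3, 3721 mod 4 = 1, so the flip contributes +1; sign now -1
(3721/2595): 3721 mod 2595 = 1126, so (3721/2595) = (1126/2595)
factor out 2^1: 1126 = 2^1·563; with 2595 mod 8 = 3, (2/2595) = -1; sign now +1; continue with (563/2595)
flip (563/2595) -> (2595/563): both odd, 563 mod 4 = 3, 2595 mod 4 = 3, so the flip contributes -1; sign now -1
(2595/563): 2595 mod 563 = 343, so (2595/563) = (343/563)
flip (343/563) -> (563/343): both odd, 343 mod 4 = 3, 563 mod 4 = 3, so the flip contributes -1; sign now +1
(563/343): 563 mod 343 = 220, so (563/343) = (220/343)
factor out 2^2: 220 = 2^2·55; with 343 mod 8 = 7, (2/343) = +1; sign now +1; continue with (55/343)
flip (55/343) -> (343/55): both odd, 55 mod 4 = 3, 343 mod 4 = 3, so the flip contributes -1; sign now -1
(343/55): 343 mod 55 = 13, so (343/55) = (13/55)
flip (13/55) -> (55/13): both odd, 13 mod 4 = 1, 55 mod 4 = 3, so the flip contributes +1; sign now -1
(55/13): 55 mod 13 = 3, so (55/13) = (3/13)
flip (3/13) -> (13/3): both odd, 3 mod 4 = 3, 13 mod 4 = 1, so the flip contributes +1; sign now -1
(13/3): 13 mod 3 = 1, so (13/3) = (1/3)
reached (1/3) = 1, so the symbol is -1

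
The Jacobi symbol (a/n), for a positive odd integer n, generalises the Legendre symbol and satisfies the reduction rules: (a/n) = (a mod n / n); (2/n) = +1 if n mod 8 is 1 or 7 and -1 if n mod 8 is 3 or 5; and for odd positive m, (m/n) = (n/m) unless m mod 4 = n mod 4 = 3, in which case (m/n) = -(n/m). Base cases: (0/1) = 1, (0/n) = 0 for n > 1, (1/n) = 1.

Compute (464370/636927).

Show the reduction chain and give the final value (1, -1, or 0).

factor out 2^1: 464370 = 2^1·232185; with 636927 mod 8 = 7, (2/636927) = +1; sign now +1; continue with (232185/636927)
flip (232185/636927) -> (636927/232185): both odd, 232185 mod 4 = 1, 636927 mod 4 = 3, so the flip contributes +1; sign now +1
(636927/232185): 636927 mod 232185 = 172557, so (636927/232185) = (172557/232185)
flip (172557/232185) -> (232185/172557): both odd, 172557 mod 4 = 1, 232185 mod 4 = 1, so the flip contributes +1; sign now +1
(232185/172557): 232185 mod 172557 = 59628, so (232185/172557) = (59628/172557)
factor out 2^2: 59628 = 2^2·14907; with 172557 mod 8 = 5, (2/172557) = -1; sign now +1; continue with (14907/172557)
flip (14907/172557) -> (172557/14907): both odd, 14907 mod 4 = 3, 172557 mod 4 = 1, so the flip contributes +1; sign now +1
(172557/14907): 172557 mod 14907 = 8580, so (172557/14907) = (8580/14907)
factor out 2^2: 8580 = 2^2·2145; with 14907 mod 8 = 3, (2/14907) = -1; sign now +1; continue with (2145/14907)
flip (2145/14907) -> (14907/2145): both odd, 2145 mod 4 = 1, 14907 mod 4 = 3, so the flip contributes +1; sign now +1
(14907/2145): 14907 mod 2145 = 2037, so (14907/2145) = (2037/2145)
flip (2037/2145) -> (2145/2037): both odd, 2037 mod 4 = 1, 2145 mod 4 = 1, so the flip contributes +1; sign now +1
(2145/2037): 2145 mod 2037 = 108, so (2145/2037) = (108/2037)
factor out 2^2: 108 = 2^2·27; with 2037 mod 8 = 5, (2/2037) = -1; sign now +1; continue with (27/2037)
flip (27/2037) -> (2037/27): both odd, 27 mod 4 = 3, 2037 mod 4 = 1, so the flip contributes +1; sign now +1
(2037/27): 2037 mod 27 = 12, so (2037/27) = (12/27)
factor out 2^2: 12 = 2^2·3; with 27 mod 8 = 3, (2/27) = -1; sign now +1; continue with (3/27)
flip (3/27) -> (27/3): both odd, 3 mod 4 = 3, 27 mod 4 = 3, so the flip contributes -1; sign now -1
(27/3): 27 mod 3 = 0, so (27/3) = (0/3)
reached (0/3); gcd(a, n) > 1, so (0/3) = 0 and the symbol is 0

0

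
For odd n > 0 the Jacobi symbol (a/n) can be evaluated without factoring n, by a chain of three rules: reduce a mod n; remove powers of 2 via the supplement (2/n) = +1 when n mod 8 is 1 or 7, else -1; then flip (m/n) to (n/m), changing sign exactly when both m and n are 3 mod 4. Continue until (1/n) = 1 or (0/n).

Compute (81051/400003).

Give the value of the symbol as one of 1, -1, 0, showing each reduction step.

reciprocity: (81051/400003) = -1·(400003/81051) since 81051 mod 4 = 3, 400003 mod 4 = 3; sign now -1
(400003/81051) = (75799/81051)   [reduce mod 81051]
reciprocity: (75799/81051) = -1·(81051/75799) since 75799 mod 4 = 3, 81051 mod 4 = 3; sign now +1
(81051/75799) = (5252/75799)   [reduce mod 75799]
5252 = 2^2·1313; (2/75799) = +1 since 75799 mod 8 = 7, so (5252/75799) = (+1)^2·(1313/75799); sign now +1
reciprocity: (1313/75799) = +1·(75799/1313) since 1313 mod 4 = 1, 75799 mod 4 = 3; sign now +1
(75799/1313) = (958/1313)   [reduce mod 1313]
958 = 2^1·479; (2/1313) = +1 since 1313 mod 8 = 1, so (958/1313) = (+1)^1·(479/1313); sign now +1
reciprocity: (479/1313) = +1·(1313/479) since 479 mod 4 = 3, 1313 mod 4 = 1; sign now +1
(1313/479) = (355/479)   [reduce mod 479]
reciprocity: (355/479) = -1·(479/355) since 355 mod 4 = 3, 479 mod 4 = 3; sign now -1
(479/355) = (124/355)   [reduce mod 355]
124 = 2^2·31; (2/355) = -1 since 355 mod 8 = 3, so (124/355) = (-1)^2·(31/355); sign now -1
reciprocity: (31/355) = -1·(355/31) since 31 mod 4 = 3, 355 mod 4 = 3; sign now +1
(355/31) = (14/31)   [reduce mod 31]
14 = 2^1·7; (2/31) = +1 since 31 mod 8 = 7, so (14/31) = (+1)^1·(7/31); sign now +1
reciprocity: (7/31) = -1·(31/7) since 7 mod 4 = 3, 31 mod 4 = 3; sign now -1
(31/7) = (3/7)   [reduce mod 7]
reciprocity: (3/7) = -1·(7/3) since 3 mod 4 = 3, 7 mod 4 = 3; sign now +1
(7/3) = (1/3)   [reduce mod 3]
(1/3) = 1; final value = sign = +1

1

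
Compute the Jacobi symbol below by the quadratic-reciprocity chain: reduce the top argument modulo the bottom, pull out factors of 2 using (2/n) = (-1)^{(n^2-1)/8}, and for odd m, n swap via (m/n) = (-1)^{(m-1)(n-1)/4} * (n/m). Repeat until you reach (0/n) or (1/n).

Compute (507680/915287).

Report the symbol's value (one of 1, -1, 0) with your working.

507680 = 2^5·15865; (2/915287) = +1 since 915287 mod 8 = 7, so (507680/915287) = (+1)^5·(15865/915287); sign now +1
reciprocity: (15865/915287) = +1·(915287/15865) since 15865 mod 4 = 1, 915287 mod 4 = 3; sign now +1
(915287/15865) = (10982/15865)   [reduce mod 15865]
10982 = 2^1·5491; (2/15865) = +1 since 15865 mod 8 = 1, so (10982/15865) = (+1)^1·(5491/15865); sign now +1
reciprocity: (5491/15865) = +1·(15865/5491) since 5491 mod 4 = 3, 15865 mod 4 = 1; sign now +1
(15865/5491) = (4883/5491)   [reduce mod 5491]
reciprocity: (4883/5491) = -1·(5491/4883) since 4883 mod 4 = 3, 5491 mod 4 = 3; sign now -1
(5491/4883) = (608/4883)   [reduce mod 4883]
608 = 2^5·19; (2/4883) = -1 since 4883 mod 8 = 3, so (608/4883) = (-1)^5·(19/4883); sign now +1
reciprocity: (19/4883) = -1·(4883/19) since 19 mod 4 = 3, 4883 mod 4 = 3; sign now -1
(4883/19) = (0/19)   [reduce mod 19]
(0/19) = 0   [gcd(a, n) > 1]; final value = 0

0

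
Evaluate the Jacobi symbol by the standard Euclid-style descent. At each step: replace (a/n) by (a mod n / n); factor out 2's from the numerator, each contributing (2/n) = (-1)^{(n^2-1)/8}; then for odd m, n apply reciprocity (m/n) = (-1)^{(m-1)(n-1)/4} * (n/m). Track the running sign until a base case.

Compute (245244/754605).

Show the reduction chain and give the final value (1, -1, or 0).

0

245244 = 2^2·61311; (2/754605) = -1 since 754605 mod 8 = 5, so (245244/754605) = (-1)^2·(61311/754605); sign now +1
reciprocity: (61311/754605) = +1·(754605/61311) since 61311 mod 4 = 3, 754605 mod 4 = 1; sign now +1
(754605/61311) = (18873/61311)   [reduce mod 61311]
reciprocity: (18873/61311) = +1·(61311/18873) since 18873 mod 4 = 1, 61311 mod 4 = 3; sign now +1
(61311/18873) = (4692/18873)   [reduce mod 18873]
4692 = 2^2·1173; (2/18873) = +1 since 18873 mod 8 = 1, so (4692/18873) = (+1)^2·(1173/18873); sign now +1
reciprocity: (1173/18873) = +1·(18873/1173) since 1173 mod 4 = 1, 18873 mod 4 = 1; sign now +1
(18873/1173) = (105/1173)   [reduce mod 1173]
reciprocity: (105/1173) = +1·(1173/105) since 105 mod 4 = 1, 1173 mod 4 = 1; sign now +1
(1173/105) = (18/105)   [reduce mod 105]
18 = 2^1·9; (2/105) = +1 since 105 mod 8 = 1, so (18/105) = (+1)^1·(9/105); sign now +1
reciprocity: (9/105) = +1·(105/9) since 9 mod 4 = 1, 105 mod 4 = 1; sign now +1
(105/9) = (6/9)   [reduce mod 9]
6 = 2^1·3; (2/9) = +1 since 9 mod 8 = 1, so (6/9) = (+1)^1·(3/9); sign now +1
reciprocity: (3/9) = +1·(9/3) since 3 mod 4 = 3, 9 mod 4 = 1; sign now +1
(9/3) = (0/3)   [reduce mod 3]
(0/3) = 0   [gcd(a, n) > 1]; final value = 0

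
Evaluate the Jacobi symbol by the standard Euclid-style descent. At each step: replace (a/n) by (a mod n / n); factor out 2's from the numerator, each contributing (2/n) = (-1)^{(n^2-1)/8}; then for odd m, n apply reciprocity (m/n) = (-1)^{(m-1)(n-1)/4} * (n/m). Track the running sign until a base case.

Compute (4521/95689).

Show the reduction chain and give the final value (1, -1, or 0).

0

flip (4521/95689) -> (95689/4521): both odd, 4521 mod 4 = 1, 95689 mod 4 = 1, so the flip contributes +1; sign now +1
(95689/4521): 95689 mod 4521 = 748, so (95689/4521) = (748/4521)
factor out 2^2: 748 = 2^2·187; with 4521 mod 8 = 1, (2/4521) = +1; sign now +1; continue with (187/4521)
flip (187/4521) -> (4521/187): both odd, 187 mod 4 = 3, 4521 mod 4 = 1, so the flip contributes +1; sign now +1
(4521/187): 4521 mod 187 = 33, so (4521/187) = (33/187)
flip (33/187) -> (187/33): both odd, 33 mod 4 = 1, 187 mod 4 = 3, so the flip contributes +1; sign now +1
(187/33): 187 mod 33 = 22, so (187/33) = (22/33)
factor out 2^1: 22 = 2^1·11; with 33 mod 8 = 1, (2/33) = +1; sign now +1; continue with (11/33)
flip (11/33) -> (33/11): both odd, 11 mod 4 = 3, 33 mod 4 = 1, so the flip contributes +1; sign now +1
(33/11): 33 mod 11 = 0, so (33/11) = (0/11)
reached (0/11); gcd(a, n) > 1, so (0/11) = 0 and the symbol is 0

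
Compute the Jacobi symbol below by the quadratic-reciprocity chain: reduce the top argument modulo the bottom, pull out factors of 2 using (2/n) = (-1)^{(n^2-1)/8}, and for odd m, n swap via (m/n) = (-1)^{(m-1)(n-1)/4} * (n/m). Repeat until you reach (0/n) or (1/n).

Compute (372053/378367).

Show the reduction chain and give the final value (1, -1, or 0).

0

flip (372053/378367) -> (378367/372053): both odd, 372053 mod 4 = 1, 378367 mod 4 = 3, so the flip contributes +1; sign now +1
(378367/372053): 378367 mod 372053 = 6314, so (378367/372053) = (6314/372053)
factor out 2^1: 6314 = 2^1·3157; with 372053 mod 8 = 5, (2/372053) = -1; sign now -1; continue with (3157/372053)
flip (3157/372053) -> (372053/3157): both odd, 3157 mod 4 = 1, 372053 mod 4 = 1, so the flip contributes +1; sign now -1
(372053/3157): 372053 mod 3157 = 2684, so (372053/3157) = (2684/3157)
factor out 2^2: 2684 = 2^2·671; with 3157 mod 8 = 5, (2/3157) = -1; sign now -1; continue with (671/3157)
flip (671/3157) -> (3157/671): both odd, 671 mod 4 = 3, 3157 mod 4 = 1, so the flip contributes +1; sign now -1
(3157/671): 3157 mod 671 = 473, so (3157/671) = (473/671)
flip (473/671) -> (671/473): both odd, 473 mod 4 = 1, 671 mod 4 = 3, so the flip contributes +1; sign now -1
(671/473): 671 mod 473 = 198, so (671/473) = (198/473)
factor out 2^1: 198 = 2^1·99; with 473 mod 8 = 1, (2/473) = +1; sign now -1; continue with (99/473)
flip (99/473) -> (473/99): both odd, 99 mod 4 = 3, 473 mod 4 = 1, so the flip contributes +1; sign now -1
(473/99): 473 mod 99 = 77, so (473/99) = (77/99)
flip (77/99) -> (99/77): both odd, 77 mod 4 = 1, 99 mod 4 = 3, so the flip contributes +1; sign now -1
(99/77): 99 mod 77 = 22, so (99/77) = (22/77)
factor out 2^1: 22 = 2^1·11; with 77 mod 8 = 5, (2/77) = -1; sign now +1; continue with (11/77)
flip (11/77) -> (77/11): both odd, 11 mod 4 = 3, 77 mod 4 = 1, so the flip contributes +1; sign now +1
(77/11): 77 mod 11 = 0, so (77/11) = (0/11)
reached (0/11); gcd(a, n) > 1, so (0/11) = 0 and the symbol is 0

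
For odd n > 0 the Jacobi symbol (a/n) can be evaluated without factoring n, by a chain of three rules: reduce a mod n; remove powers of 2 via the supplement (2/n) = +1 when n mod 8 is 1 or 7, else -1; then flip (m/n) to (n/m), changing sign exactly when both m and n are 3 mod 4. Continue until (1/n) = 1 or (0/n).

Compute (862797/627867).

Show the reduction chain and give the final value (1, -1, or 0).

0

(862797/627867): 862797 mod 627867 = 234930, so (862797/627867) = (234930/627867)
factor out 2^1: 234930 = 2^1·117465; with 627867 mod 8 = 3, (2/627867) = -1; sign now -1; continue with (117465/627867)
flip (117465/627867) -> (627867/117465): both odd, 117465 mod 4 = 1, 627867 mod 4 = 3, so the flip contributes +1; sign now -1
(627867/117465): 627867 mod 117465 = 40542, so (627867/117465) = (40542/117465)
factor out 2^1: 40542 = 2^1·20271; with 117465 mod 8 = 1, (2/117465) = +1; sign now -1; continue with (20271/117465)
flip (20271/117465) -> (117465/20271): both odd, 20271 mod 4 = 3, 117465 mod 4 = 1, so the flip contributes +1; sign now -1
(117465/20271): 117465 mod 20271 = 16110, so (117465/20271) = (16110/20271)
factor out 2^1: 16110 = 2^1·8055; with 20271 mod 8 = 7, (2/20271) = +1; sign now -1; continue with (8055/20271)
flip (8055/20271) -> (20271/8055): both odd, 8055 mod 4 = 3, 20271 mod 4 = 3, so the flip contributes -1; sign now +1
(20271/8055): 20271 mod 8055 = 4161, so (20271/8055) = (4161/8055)
flip (4161/8055) -> (8055/4161): both odd, 4161 mod 4 = 1, 8055 mod 4 = 3, so the flip contributes +1; sign now +1
(8055/4161): 8055 mod 4161 = 3894, so (8055/4161) = (3894/4161)
factor out 2^1: 3894 = 2^1·1947; with 4161 mod 8 = 1, (2/4161) = +1; sign now +1; continue with (1947/4161)
flip (1947/4161) -> (4161/1947): both odd, 1947 mod 4 = 3, 4161 mod 4 = 1, so the flip contributes +1; sign now +1
(4161/1947): 4161 mod 1947 = 267, so (4161/1947) = (267/1947)
flip (267/1947) -> (1947/267): both odd, 267 mod 4 = 3, 1947 mod 4 = 3, so the flip contributes -1; sign now -1
(1947/267): 1947 mod 267 = 78, so (1947/267) = (78/267)
factor out 2^1: 78 = 2^1·39; with 267 mod 8 = 3, (2/267) = -1; sign now +1; continue with (39/267)
flip (39/267) -> (267/39): both odd, 39 mod 4 = 3, 267 mod 4 = 3, so the flip contributes -1; sign now -1
(267/39): 267 mod 39 = 33, so (267/39) = (33/39)
flip (33/39) -> (39/33): both odd, 33 mod 4 = 1, 39 mod 4 = 3, so the flip contributes +1; sign now -1
(39/33): 39 mod 33 = 6, so (39/33) = (6/33)
factor out 2^1: 6 = 2^1·3; with 33 mod 8 = 1, (2/33) = +1; sign now -1; continue with (3/33)
flip (3/33) -> (33/3): both odd, 3 mod 4 = 3, 33 mod 4 = 1, so the flip contributes +1; sign now -1
(33/3): 33 mod 3 = 0, so (33/3) = (0/3)
reached (0/3); gcd(a, n) > 1, so (0/3) = 0 and the symbol is 0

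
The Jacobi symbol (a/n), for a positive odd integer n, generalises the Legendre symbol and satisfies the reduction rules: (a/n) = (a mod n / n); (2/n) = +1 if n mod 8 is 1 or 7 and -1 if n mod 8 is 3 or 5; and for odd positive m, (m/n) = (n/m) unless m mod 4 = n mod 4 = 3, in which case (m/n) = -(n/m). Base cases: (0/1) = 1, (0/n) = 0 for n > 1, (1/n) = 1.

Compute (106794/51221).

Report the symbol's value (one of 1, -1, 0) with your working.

0

(106794/51221): 106794 mod 51221 = 4352, so (106794/51221) = (4352/51221)
factor out 2^8: 4352 = 2^8·17; with 51221 mod 8 = 5, (2/51221) = -1; sign now +1; continue with (17/51221)
flip (17/51221) -> (51221/17): both odd, 17 mod 4 = 1, 51221 mod 4 = 1, so the flip contributes +1; sign now +1
(51221/17): 51221 mod 17 = 0, so (51221/17) = (0/17)
reached (0/17); gcd(a, n) > 1, so (0/17) = 0 and the symbol is 0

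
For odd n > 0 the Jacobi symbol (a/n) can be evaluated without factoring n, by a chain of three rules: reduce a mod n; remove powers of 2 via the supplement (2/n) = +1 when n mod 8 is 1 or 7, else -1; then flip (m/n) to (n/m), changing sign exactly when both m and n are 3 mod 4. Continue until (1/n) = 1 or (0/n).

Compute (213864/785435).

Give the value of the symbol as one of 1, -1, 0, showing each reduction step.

0

213864 = 2^3·26733; (2/785435) = -1 since 785435 mod 8 = 3, so (213864/785435) = (-1)^3·(26733/785435); sign now -1
reciprocity: (26733/785435) = +1·(785435/26733) since 26733 mod 4 = 1, 785435 mod 4 = 3; sign now -1
(785435/26733) = (10178/26733)   [reduce mod 26733]
10178 = 2^1·5089; (2/26733) = -1 since 26733 mod 8 = 5, so (10178/26733) = (-1)^1·(5089/26733); sign now +1
reciprocity: (5089/26733) = +1·(26733/5089) since 5089 mod 4 = 1, 26733 mod 4 = 1; sign now +1
(26733/5089) = (1288/5089)   [reduce mod 5089]
1288 = 2^3·161; (2/5089) = +1 since 5089 mod 8 = 1, so (1288/5089) = (+1)^3·(161/5089); sign now +1
reciprocity: (161/5089) = +1·(5089/161) since 161 mod 4 = 1, 5089 mod 4 = 1; sign now +1
(5089/161) = (98/161)   [reduce mod 161]
98 = 2^1·49; (2/161) = +1 since 161 mod 8 = 1, so (98/161) = (+1)^1·(49/161); sign now +1
reciprocity: (49/161) = +1·(161/49) since 49 mod 4 = 1, 161 mod 4 = 1; sign now +1
(161/49) = (14/49)   [reduce mod 49]
14 = 2^1·7; (2/49) = +1 since 49 mod 8 = 1, so (14/49) = (+1)^1·(7/49); sign now +1
reciprocity: (7/49) = +1·(49/7) since 7 mod 4 = 3, 49 mod 4 = 1; sign now +1
(49/7) = (0/7)   [reduce mod 7]
(0/7) = 0   [gcd(a, n) > 1]; final value = 0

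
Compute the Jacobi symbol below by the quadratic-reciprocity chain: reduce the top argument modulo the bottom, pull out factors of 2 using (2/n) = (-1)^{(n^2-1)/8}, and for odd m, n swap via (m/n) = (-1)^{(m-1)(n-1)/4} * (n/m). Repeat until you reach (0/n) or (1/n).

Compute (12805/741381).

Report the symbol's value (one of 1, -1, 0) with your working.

reciprocity: (12805/741381) = +1·(741381/12805) since 12805 mod 4 = 1, 741381 mod 4 = 1; sign now +1
(741381/12805) = (11496/12805)   [reduce mod 12805]
11496 = 2^3·1437; (2/12805) = -1 since 12805 mod 8 = 5, so (11496/12805) = (-1)^3·(1437/12805); sign now -1
reciprocity: (1437/12805) = +1·(12805/1437) since 1437 mod 4 = 1, 12805 mod 4 = 1; sign now -1
(12805/1437) = (1309/1437)   [reduce mod 1437]
reciprocity: (1309/1437) = +1·(1437/1309) since 1309 mod 4 = 1, 1437 mod 4 = 1; sign now -1
(1437/1309) = (128/1309)   [reduce mod 1309]
128 = 2^7·1; (2/1309) = -1 since 1309 mod 8 = 5, so (128/1309) = (-1)^7·(1/1309); sign now +1
(1/1309) = 1; final value = sign = +1

1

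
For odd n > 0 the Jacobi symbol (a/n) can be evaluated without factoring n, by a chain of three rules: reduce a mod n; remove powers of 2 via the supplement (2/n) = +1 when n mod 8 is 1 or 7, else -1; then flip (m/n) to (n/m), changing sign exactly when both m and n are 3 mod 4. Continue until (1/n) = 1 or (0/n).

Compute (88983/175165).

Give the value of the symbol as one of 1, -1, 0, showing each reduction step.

1

reciprocity: (88983/175165) = +1·(175165/88983) since 88983 mod 4 = 3, 175165 mod 4 = 1; sign now +1
(175165/88983) = (86182/88983)   [reduce mod 88983]
86182 = 2^1·43091; (2/88983) = +1 since 88983 mod 8 = 7, so (86182/88983) = (+1)^1·(43091/88983); sign now +1
reciprocity: (43091/88983) = -1·(88983/43091) since 43091 mod 4 = 3, 88983 mod 4 = 3; sign now -1
(88983/43091) = (2801/43091)   [reduce mod 43091]
reciprocity: (2801/43091) = +1·(43091/2801) since 2801 mod 4 = 1, 43091 mod 4 = 3; sign now -1
(43091/2801) = (1076/2801)   [reduce mod 2801]
1076 = 2^2·269; (2/2801) = +1 since 2801 mod 8 = 1, so (1076/2801) = (+1)^2·(269/2801); sign now -1
reciprocity: (269/2801) = +1·(2801/269) since 269 mod 4 = 1, 2801 mod 4 = 1; sign now -1
(2801/269) = (111/269)   [reduce mod 269]
reciprocity: (111/269) = +1·(269/111) since 111 mod 4 = 3, 269 mod 4 = 1; sign now -1
(269/111) = (47/111)   [reduce mod 111]
reciprocity: (47/111) = -1·(111/47) since 47 mod 4 = 3, 111 mod 4 = 3; sign now +1
(111/47) = (17/47)   [reduce mod 47]
reciprocity: (17/47) = +1·(47/17) since 17 mod 4 = 1, 47 mod 4 = 3; sign now +1
(47/17) = (13/17)   [reduce mod 17]
reciprocity: (13/17) = +1·(17/13) since 13 mod 4 = 1, 17 mod 4 = 1; sign now +1
(17/13) = (4/13)   [reduce mod 13]
4 = 2^2·1; (2/13) = -1 since 13 mod 8 = 5, so (4/13) = (-1)^2·(1/13); sign now +1
(1/13) = 1; final value = sign = +1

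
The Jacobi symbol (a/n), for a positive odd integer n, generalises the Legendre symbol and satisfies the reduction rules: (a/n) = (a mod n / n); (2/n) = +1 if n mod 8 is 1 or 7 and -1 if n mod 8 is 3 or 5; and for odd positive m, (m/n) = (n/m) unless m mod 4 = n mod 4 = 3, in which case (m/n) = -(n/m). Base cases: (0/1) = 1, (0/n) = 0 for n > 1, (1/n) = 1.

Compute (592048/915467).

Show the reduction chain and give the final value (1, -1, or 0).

-1

factor out 2^4: 592048 = 2^4·37003; with 915467 mod 8 = 3, (2/915467) = -1; sign now +1; continue with (37003/915467)
flip (37003/915467) -> (915467/37003): both odd, 37003 mod 4 = 3, 915467 mod 4 = 3, so the flip contributes -1; sign now -1
(915467/37003): 915467 mod 37003 = 27395, so (915467/37003) = (27395/37003)
flip (27395/37003) -> (37003/27395): both odd, 27395 mod 4 = 3, 37003 mod 4 = 3, so the flip contributes -1; sign now +1
(37003/27395): 37003 mod 27395 = 9608, so (37003/27395) = (9608/27395)
factor out 2^3: 9608 = 2^3·1201; with 27395 mod 8 = 3, (2/27395) = -1; sign now -1; continue with (1201/27395)
flip (1201/27395) -> (27395/1201): both odd, 1201 mod 4 = 1, 27395 mod 4 = 3, so the flip contributes +1; sign now -1
(27395/1201): 27395 mod 1201 = 973, so (27395/1201) = (973/1201)
flip (973/1201) -> (1201/973): both odd, 973 mod 4 = 1, 1201 mod 4 = 1, so the flip contributes +1; sign now -1
(1201/973): 1201 mod 973 = 228, so (1201/973) = (228/973)
factor out 2^2: 228 = 2^2·57; with 973 mod 8 = 5, (2/973) = -1; sign now -1; continue with (57/973)
flip (57/973) -> (973/57): both odd, 57 mod 4 = 1, 973 mod 4 = 1, so the flip contributes +1; sign now -1
(973/57): 973 mod 57 = 4, so (973/57) = (4/57)
factor out 2^2: 4 = 2^2·1; with 57 mod 8 = 1, (2/57) = +1; sign now -1; continue with (1/57)
reached (1/57) = 1, so the symbol is -1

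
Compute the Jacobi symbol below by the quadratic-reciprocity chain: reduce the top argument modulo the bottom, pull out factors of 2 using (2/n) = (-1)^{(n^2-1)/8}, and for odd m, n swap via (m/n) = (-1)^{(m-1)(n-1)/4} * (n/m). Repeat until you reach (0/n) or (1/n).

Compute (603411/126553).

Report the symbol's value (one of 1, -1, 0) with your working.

-1

(603411/126553) = (97199/126553)   [reduce mod 126553]
reciprocity: (97199/126553) = +1·(126553/97199) since 97199 mod 4 = 3, 126553 mod 4 = 1; sign now +1
(126553/97199) = (29354/97199)   [reduce mod 97199]
29354 = 2^1·14677; (2/97199) = +1 since 97199 mod 8 = 7, so (29354/97199) = (+1)^1·(14677/97199); sign now +1
reciprocity: (14677/97199) = +1·(97199/14677) since 14677 mod 4 = 1, 97199 mod 4 = 3; sign now +1
(97199/14677) = (9137/14677)   [reduce mod 14677]
reciprocity: (9137/14677) = +1·(14677/9137) since 9137 mod 4 = 1, 14677 mod 4 = 1; sign now +1
(14677/9137) = (5540/9137)   [reduce mod 9137]
5540 = 2^2·1385; (2/9137) = +1 since 9137 mod 8 = 1, so (5540/9137) = (+1)^2·(1385/9137); sign now +1
reciprocity: (1385/9137) = +1·(9137/1385) since 1385 mod 4 = 1, 9137 mod 4 = 1; sign now +1
(9137/1385) = (827/1385)   [reduce mod 1385]
reciprocity: (827/1385) = +1·(1385/827) since 827 mod 4 = 3, 1385 mod 4 = 1; sign now +1
(1385/827) = (558/827)   [reduce mod 827]
558 = 2^1·279; (2/827) = -1 since 827 mod 8 = 3, so (558/827) = (-1)^1·(279/827); sign now -1
reciprocity: (279/827) = -1·(827/279) since 279 mod 4 = 3, 827 mod 4 = 3; sign now +1
(827/279) = (269/279)   [reduce mod 279]
reciprocity: (269/279) = +1·(279/269) since 269 mod 4 = 1, 279 mod 4 = 3; sign now +1
(279/269) = (10/269)   [reduce mod 269]
10 = 2^1·5; (2/269) = -1 since 269 mod 8 = 5, so (10/269) = (-1)^1·(5/269); sign now -1
reciprocity: (5/269) = +1·(269/5) since 5 mod 4 = 1, 269 mod 4 = 1; sign now -1
(269/5) = (4/5)   [reduce mod 5]
4 = 2^2·1; (2/5) = -1 since 5 mod 8 = 5, so (4/5) = (-1)^2·(1/5); sign now -1
(1/5) = 1; final value = sign = -1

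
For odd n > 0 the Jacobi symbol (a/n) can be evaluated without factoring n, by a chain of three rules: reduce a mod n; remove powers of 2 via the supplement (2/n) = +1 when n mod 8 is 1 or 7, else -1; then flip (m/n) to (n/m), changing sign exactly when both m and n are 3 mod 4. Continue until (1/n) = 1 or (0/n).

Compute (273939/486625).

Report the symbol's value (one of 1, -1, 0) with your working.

reciprocity: (273939/486625) = +1·(486625/273939) since 273939 mod 4 = 3, 486625 mod 4 = 1; sign now +1
(486625/273939) = (212686/273939)   [reduce mod 273939]
212686 = 2^1·106343; (2/273939) = -1 since 273939 mod 8 = 3, so (212686/273939) = (-1)^1·(106343/273939); sign now -1
reciprocity: (106343/273939) = -1·(273939/106343) since 106343 mod 4 = 3, 273939 mod 4 = 3; sign now +1
(273939/106343) = (61253/106343)   [reduce mod 106343]
reciprocity: (61253/106343) = +1·(106343/61253) since 61253 mod 4 = 1, 106343 mod 4 = 3; sign now +1
(106343/61253) = (45090/61253)   [reduce mod 61253]
45090 = 2^1·22545; (2/61253) = -1 since 61253 mod 8 = 5, so (45090/61253) = (-1)^1·(22545/61253); sign now -1
reciprocity: (22545/61253) = +1·(61253/22545) since 22545 mod 4 = 1, 61253 mod 4 = 1; sign now -1
(61253/22545) = (16163/22545)   [reduce mod 22545]
reciprocity: (16163/22545) = +1·(22545/16163) since 16163 mod 4 = 3, 22545 mod 4 = 1; sign now -1
(22545/16163) = (6382/16163)   [reduce mod 16163]
6382 = 2^1·3191; (2/16163) = -1 since 16163 mod 8 = 3, so (6382/16163) = (-1)^1·(3191/16163); sign now +1
reciprocity: (3191/16163) = -1·(16163/3191) since 3191 mod 4 = 3, 16163 mod 4 = 3; sign now -1
(16163/3191) = (208/3191)   [reduce mod 3191]
208 = 2^4·13; (2/3191) = +1 since 3191 mod 8 = 7, so (208/3191) = (+1)^4·(13/3191); sign now -1
reciprocity: (13/3191) = +1·(3191/13) since 13 mod 4 = 1, 3191 mod 4 = 3; sign now -1
(3191/13) = (6/13)   [reduce mod 13]
6 = 2^1·3; (2/13) = -1 since 13 mod 8 = 5, so (6/13) = (-1)^1·(3/13); sign now +1
reciprocity: (3/13) = +1·(13/3) since 3 mod 4 = 3, 13 mod 4 = 1; sign now +1
(13/3) = (1/3)   [reduce mod 3]
(1/3) = 1; final value = sign = +1

1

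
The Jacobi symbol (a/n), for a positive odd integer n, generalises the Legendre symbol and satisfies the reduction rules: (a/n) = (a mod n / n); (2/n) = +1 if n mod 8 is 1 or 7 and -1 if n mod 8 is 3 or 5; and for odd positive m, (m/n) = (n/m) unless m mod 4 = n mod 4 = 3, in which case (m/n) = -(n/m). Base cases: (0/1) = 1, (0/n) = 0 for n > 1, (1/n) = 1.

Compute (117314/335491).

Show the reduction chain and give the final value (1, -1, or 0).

factor out 2^1: 117314 = 2^1·58657; with 335491 mod 8 = 3, (2/335491) = -1; sign now -1; continue with (58657/335491)
flip (58657/335491) -> (335491/58657): both odd, 58657 mod 4 = 1, 335491 mod 4 = 3, so the flip contributes +1; sign now -1
(335491/58657): 335491 mod 58657 = 42206, so (335491/58657) = (42206/58657)
factor out 2^1: 42206 = 2^1·21103; with 58657 mod 8 = 1, (2/58657) = +1; sign now -1; continue with (21103/58657)
flip (21103/58657) -> (58657/21103): both odd, 21103 mod 4 = 3, 58657 mod 4 = 1, so the flip contributes +1; sign now -1
(58657/21103): 58657 mod 21103 = 16451, so (58657/21103) = (16451/21103)
flip (16451/21103) -> (21103/16451): both odd, 16451 mod 4 = 3, 21103 mod 4 = 3, so the flip contributes -1; sign now +1
(21103/16451): 21103 mod 16451 = 4652, so (21103/16451) = (4652/16451)
factor out 2^2: 4652 = 2^2·1163; with 16451 mod 8 = 3, (2/16451) = -1; sign now +1; continue with (1163/16451)
flip (1163/16451) -> (16451/1163): both odd, 1163 mod 4 = 3, 16451 mod 4 = 3, so the flip contributes -1; sign now -1
(16451/1163): 16451 mod 1163 = 169, so (16451/1163) = (169/1163)
flip (169/1163) -> (1163/169): both odd, 169 mod 4 = 1, 1163 mod 4 = 3, so the flip contributes +1; sign now -1
(1163/169): 1163 mod 169 = 149, so (1163/169) = (149/169)
flip (149/169) -> (169/149): both odd, 149 mod 4 = 1, 169 mod 4 = 1, so the flip contributes +1; sign now -1
(169/149): 169 mod 149 = 20, so (169/149) = (20/149)
factor out 2^2: 20 = 2^2·5; with 149 mod 8 = 5, (2/149) = -1; sign now -1; continue with (5/149)
flip (5/149) -> (149/5): both odd, 5 mod 4 = 1, 149 mod 4 = 1, so the flip contributes +1; sign now -1
(149/5): 149 mod 5 = 4, so (149/5) = (4/5)
factor out 2^2: 4 = 2^2·1; with 5 mod 8 = 5, (2/5) = -1; sign now -1; continue with (1/5)
reached (1/5) = 1, so the symbol is -1

-1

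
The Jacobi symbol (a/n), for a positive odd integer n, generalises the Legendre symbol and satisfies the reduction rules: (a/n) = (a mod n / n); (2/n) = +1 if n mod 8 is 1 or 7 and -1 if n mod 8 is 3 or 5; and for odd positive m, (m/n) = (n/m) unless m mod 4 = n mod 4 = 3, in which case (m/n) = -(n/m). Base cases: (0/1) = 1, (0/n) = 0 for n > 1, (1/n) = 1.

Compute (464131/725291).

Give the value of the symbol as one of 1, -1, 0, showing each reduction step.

-1

flip (464131/725291) -> (725291/464131): both odd, 464131 mod 4 = 3, 725291 mod 4 = 3, so the flip contributes -1; sign now -1
(725291/464131): 725291 mod 464131 = 261160, so (725291/464131) = (261160/464131)
factor out 2^3: 261160 = 2^3·32645; with 464131 mod 8 = 3, (2/464131) = -1; sign now +1; continue with (32645/464131)
flip (32645/464131) -> (464131/32645): both odd, 32645 mod 4 = 1, 464131 mod 4 = 3, so the flip contributes +1; sign now +1
(464131/32645): 464131 mod 32645 = 7101, so (464131/32645) = (7101/32645)
flip (7101/32645) -> (32645/7101): both odd, 7101 mod 4 = 1, 32645 mod 4 = 1, so the flip contributes +1; sign now +1
(32645/7101): 32645 mod 7101 = 4241, so (32645/7101) = (4241/7101)
flip (4241/7101) -> (7101/4241): both odd, 4241 mod 4 = 1, 7101 mod 4 = 1, so the flip contributes +1; sign now +1
(7101/4241): 7101 mod 4241 = 2860, so (7101/4241) = (2860/4241)
factor out 2^2: 2860 = 2^2·715; with 4241 mod 8 = 1, (2/4241) = +1; sign now +1; continue with (715/4241)
flip (715/4241) -> (4241/715): both odd, 715 mod 4 = 3, 4241 mod 4 = 1, so the flip contributes +1; sign now +1
(4241/715): 4241 mod 715 = 666, so (4241/715) = (666/715)
factor out 2^1: 666 = 2^1·333; with 715 mod 8 = 3, (2/715) = -1; sign now -1; continue with (333/715)
flip (333/715) -> (715/333): both odd, 333 mod 4 = 1, 715 mod 4 = 3, so the flip contributes +1; sign now -1
(715/333): 715 mod 333 = 49, so (715/333) = (49/333)
flip (49/333) -> (333/49): both odd, 49 mod 4 = 1, 333 mod 4 = 1, so the flip contributes +1; sign now -1
(333/49): 333 mod 49 = 39, so (333/49) = (39/49)
flip (39/49) -> (49/39): both odd, 39 mod 4 = 3, 49 mod 4 = 1, so the flip contributes +1; sign now -1
(49/39): 49 mod 39 = 10, so (49/39) = (10/39)
factor out 2^1: 10 = 2^1·5; with 39 mod 8 = 7, (2/39) = +1; sign now -1; continue with (5/39)
flip (5/39) -> (39/5): both odd, 5 mod 4 = 1, 39 mod 4 = 3, so the flip contributes +1; sign now -1
(39/5): 39 mod 5 = 4, so (39/5) = (4/5)
factor out 2^2: 4 = 2^2·1; with 5 mod 8 = 5, (2/5) = -1; sign now -1; continue with (1/5)
reached (1/5) = 1, so the symbol is -1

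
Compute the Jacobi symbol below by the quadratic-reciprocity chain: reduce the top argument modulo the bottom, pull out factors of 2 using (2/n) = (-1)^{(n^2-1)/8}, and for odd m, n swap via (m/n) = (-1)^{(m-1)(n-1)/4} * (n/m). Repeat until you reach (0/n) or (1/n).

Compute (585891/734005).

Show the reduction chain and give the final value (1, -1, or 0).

reciprocity: (585891/734005) = +1·(734005/585891) since 585891 mod 4 = 3, 734005 mod 4 = 1; sign now +1
(734005/585891) = (148114/585891)   [reduce mod 585891]
148114 = 2^1·74057; (2/585891) = -1 since 585891 mod 8 = 3, so (148114/585891) = (-1)^1·(74057/585891); sign now -1
reciprocity: (74057/585891) = +1·(585891/74057) since 74057 mod 4 = 1, 585891 mod 4 = 3; sign now -1
(585891/74057) = (67492/74057)   [reduce mod 74057]
67492 = 2^2·16873; (2/74057) = +1 since 74057 mod 8 = 1, so (67492/74057) = (+1)^2·(16873/74057); sign now -1
reciprocity: (16873/74057) = +1·(74057/16873) since 16873 mod 4 = 1, 74057 mod 4 = 1; sign now -1
(74057/16873) = (6565/16873)   [reduce mod 16873]
reciprocity: (6565/16873) = +1·(16873/6565) since 6565 mod 4 = 1, 16873 mod 4 = 1; sign now -1
(16873/6565) = (3743/6565)   [reduce mod 6565]
reciprocity: (3743/6565) = +1·(6565/3743) since 3743 mod 4 = 3, 6565 mod 4 = 1; sign now -1
(6565/3743) = (2822/3743)   [reduce mod 3743]
2822 = 2^1·1411; (2/3743) = +1 since 3743 mod 8 = 7, so (2822/3743) = (+1)^1·(1411/3743); sign now -1
reciprocity: (1411/3743) = -1·(3743/1411) since 1411 mod 4 = 3, 3743 mod 4 = 3; sign now +1
(3743/1411) = (921/1411)   [reduce mod 1411]
reciprocity: (921/1411) = +1·(1411/921) since 921 mod 4 = 1, 1411 mod 4 = 3; sign now +1
(1411/921) = (490/921)   [reduce mod 921]
490 = 2^1·245; (2/921) = +1 since 921 mod 8 = 1, so (490/921) = (+1)^1·(245/921); sign now +1
reciprocity: (245/921) = +1·(921/245) since 245 mod 4 = 1, 921 mod 4 = 1; sign now +1
(921/245) = (186/245)   [reduce mod 245]
186 = 2^1·93; (2/245) = -1 since 245 mod 8 = 5, so (186/245) = (-1)^1·(93/245); sign now -1
reciprocity: (93/245) = +1·(245/93) since 93 mod 4 = 1, 245 mod 4 = 1; sign now -1
(245/93) = (59/93)   [reduce mod 93]
reciprocity: (59/93) = +1·(93/59) since 59 mod 4 = 3, 93 mod 4 = 1; sign now -1
(93/59) = (34/59)   [reduce mod 59]
34 = 2^1·17; (2/59) = -1 since 59 mod 8 = 3, so (34/59) = (-1)^1·(17/59); sign now +1
reciprocity: (17/59) = +1·(59/17) since 17 mod 4 = 1, 59 mod 4 = 3; sign now +1
(59/17) = (8/17)   [reduce mod 17]
8 = 2^3·1; (2/17) = +1 since 17 mod 8 = 1, so (8/17) = (+1)^3·(1/17); sign now +1
(1/17) = 1; final value = sign = +1

1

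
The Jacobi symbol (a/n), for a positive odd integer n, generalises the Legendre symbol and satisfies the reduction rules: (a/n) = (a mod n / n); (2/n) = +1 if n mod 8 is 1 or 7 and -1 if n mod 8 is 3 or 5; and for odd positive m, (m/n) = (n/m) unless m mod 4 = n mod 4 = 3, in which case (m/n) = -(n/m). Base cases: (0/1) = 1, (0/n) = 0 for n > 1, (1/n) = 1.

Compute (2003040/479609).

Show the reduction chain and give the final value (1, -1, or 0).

0

(2003040/479609): 2003040 mod 479609 = 84604, so (2003040/479609) = (84604/479609)
factor out 2^2: 84604 = 2^2·21151; with 479609 mod 8 = 1, (2/479609) = +1; sign now +1; continue with (21151/479609)
flip (21151/479609) -> (479609/21151): both odd, 21151 mod 4 = 3, 479609 mod 4 = 1, so the flip contributes +1; sign now +1
(479609/21151): 479609 mod 21151 = 14287, so (479609/21151) = (14287/21151)
flip (14287/21151) -> (21151/14287): both odd, 14287 mod 4 = 3, 21151 mod 4 = 3, so the flip contributes -1; sign now -1
(21151/14287): 21151 mod 14287 = 6864, so (21151/14287) = (6864/14287)
factor out 2^4: 6864 = 2^4·429; with 14287 mod 8 = 7, (2/14287) = +1; sign now -1; continue with (429/14287)
flip (429/14287) -> (14287/429): both odd, 429 mod 4 = 1, 14287 mod 4 = 3, so the flip contributes +1; sign now -1
(14287/429): 14287 mod 429 = 130, so (14287/429) = (130/429)
factor out 2^1: 130 = 2^1·65; with 429 mod 8 = 5, (2/429) = -1; sign now +1; continue with (65/429)
flip (65/429) -> (429/65): both odd, 65 mod 4 = 1, 429 mod 4 = 1, so the flip contributes +1; sign now +1
(429/65): 429 mod 65 = 39, so (429/65) = (39/65)
flip (39/65) -> (65/39): both odd, 39 mod 4 = 3, 65 mod 4 = 1, so the flip contributes +1; sign now +1
(65/39): 65 mod 39 = 26, so (65/39) = (26/39)
factor out 2^1: 26 = 2^1·13; with 39 mod 8 = 7, (2/39) = +1; sign now +1; continue with (13/39)
flip (13/39) -> (39/13): both odd, 13 mod 4 = 1, 39 mod 4 = 3, so the flip contributes +1; sign now +1
(39/13): 39 mod 13 = 0, so (39/13) = (0/13)
reached (0/13); gcd(a, n) > 1, so (0/13) = 0 and the symbol is 0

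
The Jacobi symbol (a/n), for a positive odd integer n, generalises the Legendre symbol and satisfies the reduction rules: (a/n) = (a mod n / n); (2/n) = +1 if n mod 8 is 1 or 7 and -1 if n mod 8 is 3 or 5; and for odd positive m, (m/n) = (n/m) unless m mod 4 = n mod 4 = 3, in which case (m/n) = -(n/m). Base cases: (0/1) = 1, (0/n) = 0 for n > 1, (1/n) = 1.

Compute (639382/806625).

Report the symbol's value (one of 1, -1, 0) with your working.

1

639382 = 2^1·319691; (2/806625) = +1 since 806625 mod 8 = 1, so (639382/806625) = (+1)^1·(319691/806625); sign now +1
reciprocity: (319691/806625) = +1·(806625/319691) since 319691 mod 4 = 3, 806625 mod 4 = 1; sign now +1
(806625/319691) = (167243/319691)   [reduce mod 319691]
reciprocity: (167243/319691) = -1·(319691/167243) since 167243 mod 4 = 3, 319691 mod 4 = 3; sign now -1
(319691/167243) = (152448/167243)   [reduce mod 167243]
152448 = 2^7·1191; (2/167243) = -1 since 167243 mod 8 = 3, so (152448/167243) = (-1)^7·(1191/167243); sign now +1
reciprocity: (1191/167243) = -1·(167243/1191) since 1191 mod 4 = 3, 167243 mod 4 = 3; sign now -1
(167243/1191) = (503/1191)   [reduce mod 1191]
reciprocity: (503/1191) = -1·(1191/503) since 503 mod 4 = 3, 1191 mod 4 = 3; sign now +1
(1191/503) = (185/503)   [reduce mod 503]
reciprocity: (185/503) = +1·(503/185) since 185 mod 4 = 1, 503 mod 4 = 3; sign now +1
(503/185) = (133/185)   [reduce mod 185]
reciprocity: (133/185) = +1·(185/133) since 133 mod 4 = 1, 185 mod 4 = 1; sign now +1
(185/133) = (52/133)   [reduce mod 133]
52 = 2^2·13; (2/133) = -1 since 133 mod 8 = 5, so (52/133) = (-1)^2·(13/133); sign now +1
reciprocity: (13/133) = +1·(133/13) since 13 mod 4 = 1, 133 mod 4 = 1; sign now +1
(133/13) = (3/13)   [reduce mod 13]
reciprocity: (3/13) = +1·(13/3) since 3 mod 4 = 3, 13 mod 4 = 1; sign now +1
(13/3) = (1/3)   [reduce mod 3]
(1/3) = 1; final value = sign = +1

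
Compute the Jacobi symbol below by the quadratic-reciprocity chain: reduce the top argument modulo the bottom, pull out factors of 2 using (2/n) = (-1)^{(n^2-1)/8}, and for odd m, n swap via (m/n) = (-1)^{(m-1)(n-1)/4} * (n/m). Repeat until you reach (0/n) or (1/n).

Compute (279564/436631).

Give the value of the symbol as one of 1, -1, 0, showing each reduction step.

factor out 2^2: 279564 = 2^2·69891; with 436631 mod 8 = 7, (2/436631) = +1; sign now +1; continue with (69891/436631)
flip (69891/436631) -> (436631/69891): both odd, 69891 mod 4 = 3, 436631 mod 4 = 3, so the flip contributes -1; sign now -1
(436631/69891): 436631 mod 69891 = 17285, so (436631/69891) = (17285/69891)
flip (17285/69891) -> (69891/17285): both odd, 17285 mod 4 = 1, 69891 mod 4 = 3, so the flip contributes +1; sign now -1
(69891/17285): 69891 mod 17285 = 751, so (69891/17285) = (751/17285)
flip (751/17285) -> (17285/751): both odd, 751 mod 4 = 3, 17285 mod 4 = 1, so the flip contributes +1; sign now -1
(17285/751): 17285 mod 751 = 12, so (17285/751) = (12/751)
factor out 2^2: 12 = 2^2·3; with 751 mod 8 = 7, (2/751) = +1; sign now -1; continue with (3/751)
flip (3/751) -> (751/3): both odd, 3 mod 4 = 3, 751 mod 4 = 3, so the flip contributes -1; sign now +1
(751/3): 751 mod 3 = 1, so (751/3) = (1/3)
reached (1/3) = 1, so the symbol is +1

1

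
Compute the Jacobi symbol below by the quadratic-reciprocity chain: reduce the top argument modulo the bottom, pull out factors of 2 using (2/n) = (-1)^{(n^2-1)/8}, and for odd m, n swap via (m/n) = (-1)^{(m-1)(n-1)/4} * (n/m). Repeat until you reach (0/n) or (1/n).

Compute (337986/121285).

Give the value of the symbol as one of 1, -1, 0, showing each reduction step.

-1

(337986/121285): 337986 mod 121285 = 95416, so (337986/121285) = (95416/121285)
factor out 2^3: 95416 = 2^3·11927; with 121285 mod 8 = 5, (2/121285) = -1; sign now -1; continue with (11927/121285)
flip (11927/121285) -> (121285/11927): both odd, 11927 mod 4 = 3, 121285 mod 4 = 1, so the flip contributes +1; sign now -1
(121285/11927): 121285 mod 11927 = 2015, so (121285/11927) = (2015/11927)
flip (2015/11927) -> (11927/2015): both odd, 2015 mod 4 = 3, 11927 mod 4 = 3, so the flip contributes -1; sign now +1
(11927/2015): 11927 mod 2015 = 1852, so (11927/2015) = (1852/2015)
factor out 2^2: 1852 = 2^2·463; with 2015 mod 8 = 7, (2/2015) = +1; sign now +1; continue with (463/2015)
flip (463/2015) -> (2015/463): both odd, 463 mod 4 = 3, 2015 mod 4 = 3, so the flip contributes -1; sign now -1
(2015/463): 2015 mod 463 = 163, so (2015/463) = (163/463)
flip (163/463) -> (463/163): both odd, 163 mod 4 = 3, 463 mod 4 = 3, so the flip contributes -1; sign now +1
(463/163): 463 mod 163 = 137, so (463/163) = (137/163)
flip (137/163) -> (163/137): both odd, 137 mod 4 = 1, 163 mod 4 = 3, so the flip contributes +1; sign now +1
(163/137): 163 mod 137 = 26, so (163/137) = (26/137)
factor out 2^1: 26 = 2^1·13; with 137 mod 8 = 1, (2/137) = +1; sign now +1; continue with (13/137)
flip (13/137) -> (137/13): both odd, 13 mod 4 = 1, 137 mod 4 = 1, so the flip contributes +1; sign now +1
(137/13): 137 mod 13 = 7, so (137/13) = (7/13)
flip (7/13) -> (13/7): both odd, 7 mod 4 = 3, 13 mod 4 = 1, so the flip contributes +1; sign now +1
(13/7): 13 mod 7 = 6, so (13/7) = (6/7)
factor out 2^1: 6 = 2^1·3; with 7 mod 8 = 7, (2/7) = +1; sign now +1; continue with (3/7)
flip (3/7) -> (7/3): both odd, 3 mod 4 = 3, 7 mod 4 = 3, so the flip contributes -1; sign now -1
(7/3): 7 mod 3 = 1, so (7/3) = (1/3)
reached (1/3) = 1, so the symbol is -1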